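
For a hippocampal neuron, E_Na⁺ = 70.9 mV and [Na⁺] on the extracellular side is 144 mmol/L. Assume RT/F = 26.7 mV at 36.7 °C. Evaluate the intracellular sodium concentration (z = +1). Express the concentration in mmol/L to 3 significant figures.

Nernst: E = (26.7/1) · ln([out]/[in]), so ln([out]/[in]) = 70.9 × 1 / 26.7 = 2.6554.
[out]/[in] = e^(2.6554) = 14.23.
[in] = 144 / 14.23 = 10.12 mmol/L.

10.1 mmol/L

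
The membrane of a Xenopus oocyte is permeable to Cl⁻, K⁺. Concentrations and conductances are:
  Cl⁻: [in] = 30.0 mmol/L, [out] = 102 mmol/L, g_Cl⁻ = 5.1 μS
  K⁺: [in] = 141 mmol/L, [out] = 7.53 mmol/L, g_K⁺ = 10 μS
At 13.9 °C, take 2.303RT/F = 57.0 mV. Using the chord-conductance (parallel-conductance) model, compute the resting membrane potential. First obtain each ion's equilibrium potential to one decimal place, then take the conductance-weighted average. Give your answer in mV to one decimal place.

E_Cl⁻ = (57.0/-1)·log₁₀(102/30.0) = -30.3 mV
E_K⁺ = (57.0/1)·log₁₀(7.53/141) = -72.5 mV
Vm = (Σ gᵢEᵢ)/(Σ gᵢ) = (5.1·-30.3 + 10·-72.5) / (5.1 + 10)
= -879.53 / 15.1 = -58.25 mV

-58.2 mV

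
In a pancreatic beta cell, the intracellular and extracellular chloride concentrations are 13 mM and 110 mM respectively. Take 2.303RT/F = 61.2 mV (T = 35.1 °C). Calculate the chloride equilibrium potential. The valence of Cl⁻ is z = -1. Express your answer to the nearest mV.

E = (61.2/z) · log₁₀([Cl⁻]_out/[Cl⁻]_in) with z = -1.
For an anion, dividing by z = -1 reverses the sign.
= (61.2/-1) · log₁₀(110/13) = -61.20 · log₁₀(8.462)
= -61.20 · (0.9274) = -56.76 mV

-57 mV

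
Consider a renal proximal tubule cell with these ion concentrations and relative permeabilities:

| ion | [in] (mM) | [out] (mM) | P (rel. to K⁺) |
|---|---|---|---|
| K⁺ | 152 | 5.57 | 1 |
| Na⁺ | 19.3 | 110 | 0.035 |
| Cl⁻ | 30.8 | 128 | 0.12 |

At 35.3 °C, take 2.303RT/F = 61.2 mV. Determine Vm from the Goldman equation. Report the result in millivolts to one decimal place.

-67.8 mV

Vm = 61.2 · log₁₀[(Σ P·[cation]ₒ + Σ P·[anion]ᵢ) / (Σ P·[cation]ᵢ + Σ P·[anion]ₒ)]
Numerator = 1×5.57 + 0.035×110 + 0.12×30.8 = 13.12
Denominator = 1×152 + 0.035×19.3 + 0.12×128 = 168
Vm = 61.2 · log₁₀(0.078055) = 61.2 × (-1.1076) = -67.79 mV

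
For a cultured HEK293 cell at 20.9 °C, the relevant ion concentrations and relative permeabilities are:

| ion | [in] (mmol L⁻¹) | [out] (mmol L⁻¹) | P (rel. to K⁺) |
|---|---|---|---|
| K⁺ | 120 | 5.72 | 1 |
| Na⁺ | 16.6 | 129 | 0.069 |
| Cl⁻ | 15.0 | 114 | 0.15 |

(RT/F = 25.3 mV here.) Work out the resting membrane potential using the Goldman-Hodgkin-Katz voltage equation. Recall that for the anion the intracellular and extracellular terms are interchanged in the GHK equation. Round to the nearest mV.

Vm = 25.3 · ln[(Σ P·[cation]ₒ + Σ P·[anion]ᵢ) / (Σ P·[cation]ᵢ + Σ P·[anion]ₒ)]
Numerator = 1×5.72 + 0.069×129 + 0.15×15.0 = 16.87
Denominator = 1×120 + 0.069×16.6 + 0.15×114 = 138.2
Vm = 25.3 · ln(0.12204) = 25.3 × (-2.1034) = -53.22 mV

-53 mV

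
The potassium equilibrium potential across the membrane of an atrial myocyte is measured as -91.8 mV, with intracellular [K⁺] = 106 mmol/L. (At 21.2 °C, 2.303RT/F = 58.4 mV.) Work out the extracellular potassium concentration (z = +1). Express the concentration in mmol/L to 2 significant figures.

2.8 mmol/L

Nernst: E = (58.4/1) · log₁₀([out]/[in]), so log₁₀([out]/[in]) = -91.8 × 1 / 58.4 = -1.5719.
[out]/[in] = 10^(-1.5719) = 0.0268.
[out] = 0.0268 × 106 = 2.84 mmol/L.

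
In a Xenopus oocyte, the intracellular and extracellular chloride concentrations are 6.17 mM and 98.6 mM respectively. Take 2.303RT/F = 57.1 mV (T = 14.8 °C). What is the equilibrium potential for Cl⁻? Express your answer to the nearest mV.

-69 mV

E = (57.1/z) · log₁₀([Cl⁻]_out/[Cl⁻]_in) with z = -1.
For an anion, dividing by z = -1 reverses the sign.
= (57.1/-1) · log₁₀(98.6/6.17) = -57.10 · log₁₀(15.98)
= -57.10 · (1.2036) = -68.73 mV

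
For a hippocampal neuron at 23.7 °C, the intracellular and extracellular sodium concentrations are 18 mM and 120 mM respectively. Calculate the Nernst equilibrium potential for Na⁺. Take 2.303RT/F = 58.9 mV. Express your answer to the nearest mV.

E = (58.9/z) · log₁₀([Na⁺]_out/[Na⁺]_in) with z = +1.
= (58.9/1) · log₁₀(120/18) = 58.90 · log₁₀(6.667)
= 58.90 · (0.8239) = 48.53 mV

49 mV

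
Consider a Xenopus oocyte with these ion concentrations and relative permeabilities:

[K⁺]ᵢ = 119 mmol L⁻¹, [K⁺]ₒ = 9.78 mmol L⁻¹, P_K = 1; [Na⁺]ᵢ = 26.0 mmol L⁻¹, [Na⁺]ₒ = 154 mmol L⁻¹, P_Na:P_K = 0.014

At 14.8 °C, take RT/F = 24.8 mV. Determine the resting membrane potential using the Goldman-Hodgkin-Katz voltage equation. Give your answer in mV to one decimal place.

-57.1 mV

Vm = 24.8 · ln[(Σ P·[cation]ₒ + Σ P·[anion]ᵢ) / (Σ P·[cation]ᵢ + Σ P·[anion]ₒ)]
Numerator = 1×9.78 + 0.014×154 = 11.94
Denominator = 1×119 + 0.014×26.0 = 119.4
Vm = 24.8 · ln(0.099997) = 24.8 × (-2.3026) = -57.10 mV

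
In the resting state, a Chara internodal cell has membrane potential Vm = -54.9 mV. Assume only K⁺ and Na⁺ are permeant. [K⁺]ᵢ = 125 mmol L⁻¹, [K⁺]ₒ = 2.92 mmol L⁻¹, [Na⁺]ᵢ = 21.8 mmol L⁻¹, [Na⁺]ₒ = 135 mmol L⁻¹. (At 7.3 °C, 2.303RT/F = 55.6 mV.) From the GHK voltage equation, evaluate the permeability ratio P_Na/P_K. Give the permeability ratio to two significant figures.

0.075

Let α = P_Na/P_K. GHK: Vm = 55.6·log₁₀[(Kₒ + α·Naₒ)/(Kᵢ + α·Naᵢ)].
10^(Vm/55.6) = 10^(-54.9/55.6) = 0.10294
So 0.10294·(Kᵢ + α·Naᵢ) = Kₒ + α·Naₒ → α = (0.10294·125.0 − 2.92) / (135.0 − 0.10294·21.8)
α = (12.87 − 2.92) / (135.0 − 2.244) = 9.948/132.8 = 0.07493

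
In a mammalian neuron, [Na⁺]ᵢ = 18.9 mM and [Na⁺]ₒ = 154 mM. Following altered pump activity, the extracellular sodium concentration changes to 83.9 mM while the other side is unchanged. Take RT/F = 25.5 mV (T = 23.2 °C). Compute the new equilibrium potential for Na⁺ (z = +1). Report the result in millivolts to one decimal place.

After the shift: [Na⁺]_out = 83.9, [Na⁺]_in = 18.9 mM.
E_new = (25.5/1)·ln(83.9/18.9) = 25.50 · (1.4905) = 38.01 mV

38.0 mV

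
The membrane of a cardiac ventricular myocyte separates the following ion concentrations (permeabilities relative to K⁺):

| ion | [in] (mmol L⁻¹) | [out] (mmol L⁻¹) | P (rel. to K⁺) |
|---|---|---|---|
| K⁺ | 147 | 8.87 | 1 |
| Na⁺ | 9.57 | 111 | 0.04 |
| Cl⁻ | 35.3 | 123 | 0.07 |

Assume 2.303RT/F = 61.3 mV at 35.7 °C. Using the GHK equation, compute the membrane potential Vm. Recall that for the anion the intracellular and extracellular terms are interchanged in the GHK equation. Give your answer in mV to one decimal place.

Vm = 61.3 · log₁₀[(Σ P·[cation]ₒ + Σ P·[anion]ᵢ) / (Σ P·[cation]ᵢ + Σ P·[anion]ₒ)]
Numerator = 1×8.87 + 0.04×111 + 0.07×35.3 = 15.78
Denominator = 1×147 + 0.04×9.57 + 0.07×123 = 156
Vm = 61.3 · log₁₀(0.10116) = 61.3 × (-0.9950) = -60.99 mV

-61.0 mV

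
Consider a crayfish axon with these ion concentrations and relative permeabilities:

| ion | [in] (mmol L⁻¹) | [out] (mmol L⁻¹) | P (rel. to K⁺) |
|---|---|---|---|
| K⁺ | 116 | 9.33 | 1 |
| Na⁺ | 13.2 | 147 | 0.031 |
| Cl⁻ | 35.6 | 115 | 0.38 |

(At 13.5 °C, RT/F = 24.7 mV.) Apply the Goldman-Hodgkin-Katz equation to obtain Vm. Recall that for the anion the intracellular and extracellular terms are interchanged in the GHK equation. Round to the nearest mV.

Vm = 24.7 · ln[(Σ P·[cation]ₒ + Σ P·[anion]ᵢ) / (Σ P·[cation]ᵢ + Σ P·[anion]ₒ)]
Numerator = 1×9.33 + 0.031×147 + 0.38×35.6 = 27.41
Denominator = 1×116 + 0.031×13.2 + 0.38×115 = 160.1
Vm = 24.7 · ln(0.17123) = 24.7 × (-1.7648) = -43.59 mV

-44 mV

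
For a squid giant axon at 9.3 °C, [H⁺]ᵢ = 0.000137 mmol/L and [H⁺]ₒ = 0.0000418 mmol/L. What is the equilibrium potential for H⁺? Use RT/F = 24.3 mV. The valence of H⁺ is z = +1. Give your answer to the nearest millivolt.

E = (24.3/z) · ln([H⁺]_out/[H⁺]_in) with z = +1.
= (24.3/1) · ln(0.0000418/0.000137) = 24.30 · ln(0.3051)
= 24.30 · (-1.1871) = -28.85 mV

-29 mV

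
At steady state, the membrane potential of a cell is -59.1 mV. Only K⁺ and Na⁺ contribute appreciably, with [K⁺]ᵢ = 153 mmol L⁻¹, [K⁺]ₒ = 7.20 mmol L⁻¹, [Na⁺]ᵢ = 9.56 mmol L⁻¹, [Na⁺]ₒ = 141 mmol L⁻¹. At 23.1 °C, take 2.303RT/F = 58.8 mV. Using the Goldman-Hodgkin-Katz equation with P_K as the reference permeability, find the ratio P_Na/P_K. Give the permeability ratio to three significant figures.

Let α = P_Na/P_K. GHK: Vm = 58.8·log₁₀[(Kₒ + α·Naₒ)/(Kᵢ + α·Naᵢ)].
10^(Vm/58.8) = 10^(-59.1/58.8) = 0.098832
So 0.098832·(Kᵢ + α·Naᵢ) = Kₒ + α·Naₒ → α = (0.098832·153.0 − 7.2) / (141.0 − 0.098832·9.56)
α = (15.12 − 7.2) / (141.0 − 0.9448) = 7.921/140.1 = 0.05656

0.0566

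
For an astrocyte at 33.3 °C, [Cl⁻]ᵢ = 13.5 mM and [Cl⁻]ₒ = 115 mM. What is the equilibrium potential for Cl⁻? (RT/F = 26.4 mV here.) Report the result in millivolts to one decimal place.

E = (26.4/z) · ln([Cl⁻]_out/[Cl⁻]_in) with z = -1.
For an anion, dividing by z = -1 reverses the sign.
= (26.4/-1) · ln(115/13.5) = -26.40 · ln(8.519)
= -26.40 · (2.1422) = -56.56 mV

-56.6 mV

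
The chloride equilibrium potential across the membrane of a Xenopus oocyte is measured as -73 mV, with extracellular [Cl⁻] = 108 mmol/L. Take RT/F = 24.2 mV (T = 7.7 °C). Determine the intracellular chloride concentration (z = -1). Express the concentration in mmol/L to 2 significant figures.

Nernst: E = (24.2/-1) · ln([out]/[in]), so ln([out]/[in]) = -73.0 × -1 / 24.2 = 3.0165.
[out]/[in] = e^(3.0165) = 20.42.
[in] = 108 / 20.42 = 5.289 mmol/L.

5.3 mmol/L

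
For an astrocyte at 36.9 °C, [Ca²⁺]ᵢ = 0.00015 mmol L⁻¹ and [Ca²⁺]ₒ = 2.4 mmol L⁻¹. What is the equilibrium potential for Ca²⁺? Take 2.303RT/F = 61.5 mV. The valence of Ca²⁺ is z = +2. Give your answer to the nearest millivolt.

129 mV

E = (61.5/z) · log₁₀([Ca²⁺]_out/[Ca²⁺]_in) with z = +2.
= (61.5/2) · log₁₀(2.4/0.00015) = 30.75 · log₁₀(1.6e+04)
= 30.75 · (4.2041) = 129.28 mV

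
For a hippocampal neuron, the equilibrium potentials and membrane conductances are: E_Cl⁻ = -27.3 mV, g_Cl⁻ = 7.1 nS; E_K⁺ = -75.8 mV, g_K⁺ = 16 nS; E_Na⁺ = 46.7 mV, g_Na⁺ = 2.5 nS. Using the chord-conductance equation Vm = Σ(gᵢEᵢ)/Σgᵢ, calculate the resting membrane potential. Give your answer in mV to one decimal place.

-50.4 mV

Σ gᵢEᵢ = 7.1·(-27.3) + 16·(-75.8) + 2.5·(46.7) = -1289.88
Σ gᵢ = 7.1 + 16 + 2.5 = 25.6
Vm = -1289.88 / 25.6 = -50.39 mV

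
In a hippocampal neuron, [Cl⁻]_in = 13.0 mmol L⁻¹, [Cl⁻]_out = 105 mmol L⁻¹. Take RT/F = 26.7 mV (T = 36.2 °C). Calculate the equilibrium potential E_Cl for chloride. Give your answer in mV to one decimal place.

E = (26.7/z) · ln([Cl⁻]_out/[Cl⁻]_in) with z = -1.
For an anion, dividing by z = -1 reverses the sign.
= (26.7/-1) · ln(105/13.0) = -26.70 · ln(8.077)
= -26.70 · (2.0890) = -55.78 mV

-55.8 mV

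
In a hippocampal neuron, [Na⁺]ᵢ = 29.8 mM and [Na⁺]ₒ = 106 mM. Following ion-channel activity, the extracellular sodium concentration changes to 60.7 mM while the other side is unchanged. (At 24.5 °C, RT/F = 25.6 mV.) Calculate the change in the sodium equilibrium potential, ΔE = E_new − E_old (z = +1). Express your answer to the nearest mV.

E_old = (25.6/1)·ln(106/29.8) = 32.48 mV
E_new = (25.6/1)·ln(60.7/29.8) = 18.21 mV
ΔE = 18.21 − (32.48) = -14.27 mV

-14 mV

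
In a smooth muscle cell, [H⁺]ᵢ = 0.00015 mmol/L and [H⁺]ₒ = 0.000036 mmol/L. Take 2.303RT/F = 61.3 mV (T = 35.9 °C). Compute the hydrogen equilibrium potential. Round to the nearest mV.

-38 mV

E = (61.3/z) · log₁₀([H⁺]_out/[H⁺]_in) with z = +1.
= (61.3/1) · log₁₀(0.000036/0.00015) = 61.30 · log₁₀(0.24)
= 61.30 · (-0.6198) = -37.99 mV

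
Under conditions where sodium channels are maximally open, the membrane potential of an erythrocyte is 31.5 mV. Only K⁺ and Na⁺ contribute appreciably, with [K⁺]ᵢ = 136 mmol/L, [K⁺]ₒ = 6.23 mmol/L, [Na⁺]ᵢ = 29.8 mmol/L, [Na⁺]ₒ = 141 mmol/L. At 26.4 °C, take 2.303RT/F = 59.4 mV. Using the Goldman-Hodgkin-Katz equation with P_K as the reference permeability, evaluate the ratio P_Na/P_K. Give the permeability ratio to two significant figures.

Let α = P_Na/P_K. GHK: Vm = 59.4·log₁₀[(Kₒ + α·Naₒ)/(Kᵢ + α·Naᵢ)].
10^(Vm/59.4) = 10^(31.5/59.4) = 3.3908
So 3.3908·(Kᵢ + α·Naᵢ) = Kₒ + α·Naₒ → α = (3.3908·136.0 − 6.23) / (141.0 − 3.3908·29.8)
α = (461.1 − 6.23) / (141.0 − 101) = 454.9/39.95 = 11.39

11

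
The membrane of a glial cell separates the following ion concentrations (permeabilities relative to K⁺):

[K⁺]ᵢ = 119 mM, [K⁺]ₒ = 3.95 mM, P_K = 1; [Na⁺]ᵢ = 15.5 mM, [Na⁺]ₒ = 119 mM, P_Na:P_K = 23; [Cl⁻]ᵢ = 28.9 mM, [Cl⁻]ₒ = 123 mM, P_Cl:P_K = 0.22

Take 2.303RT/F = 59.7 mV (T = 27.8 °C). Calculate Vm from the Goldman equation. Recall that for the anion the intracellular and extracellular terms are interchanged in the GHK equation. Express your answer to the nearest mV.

44 mV

Vm = 59.7 · log₁₀[(Σ P·[cation]ₒ + Σ P·[anion]ᵢ) / (Σ P·[cation]ᵢ + Σ P·[anion]ₒ)]
Numerator = 1×3.95 + 23×119 + 0.22×28.9 = 2747
Denominator = 1×119 + 23×15.5 + 0.22×123 = 502.6
Vm = 59.7 · log₁₀(5.4666) = 59.7 × (0.7377) = 44.04 mV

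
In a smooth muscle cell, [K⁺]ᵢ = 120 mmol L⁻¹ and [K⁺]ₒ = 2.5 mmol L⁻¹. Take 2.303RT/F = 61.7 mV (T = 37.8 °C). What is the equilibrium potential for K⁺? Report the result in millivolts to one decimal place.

-103.7 mV

E = (61.7/z) · log₁₀([K⁺]_out/[K⁺]_in) with z = +1.
= (61.7/1) · log₁₀(2.5/120) = 61.70 · log₁₀(0.02083)
= 61.70 · (-1.6812) = -103.73 mV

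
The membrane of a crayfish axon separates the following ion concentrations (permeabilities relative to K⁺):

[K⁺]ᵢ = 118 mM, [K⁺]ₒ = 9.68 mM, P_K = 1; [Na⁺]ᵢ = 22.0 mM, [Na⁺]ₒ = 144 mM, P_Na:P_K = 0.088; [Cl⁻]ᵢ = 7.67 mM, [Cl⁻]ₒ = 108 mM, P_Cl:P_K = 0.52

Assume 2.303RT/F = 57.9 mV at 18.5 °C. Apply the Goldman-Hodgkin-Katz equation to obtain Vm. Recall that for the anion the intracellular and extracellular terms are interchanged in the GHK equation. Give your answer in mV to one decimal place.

-47.8 mV

Vm = 57.9 · log₁₀[(Σ P·[cation]ₒ + Σ P·[anion]ᵢ) / (Σ P·[cation]ᵢ + Σ P·[anion]ₒ)]
Numerator = 1×9.68 + 0.088×144 + 0.52×7.67 = 26.34
Denominator = 1×118 + 0.088×22.0 + 0.52×108 = 176.1
Vm = 57.9 · log₁₀(0.14958) = 57.9 × (-0.8251) = -47.77 mV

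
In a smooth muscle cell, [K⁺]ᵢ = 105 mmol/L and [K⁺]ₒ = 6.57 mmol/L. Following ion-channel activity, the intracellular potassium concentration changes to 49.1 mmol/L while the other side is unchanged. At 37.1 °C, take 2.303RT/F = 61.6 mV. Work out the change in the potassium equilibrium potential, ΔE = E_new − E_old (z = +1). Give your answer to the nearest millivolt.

20 mV

E_old = (61.6/1)·log₁₀(6.57/105) = -74.14 mV
E_new = (61.6/1)·log₁₀(6.57/49.1) = -53.81 mV
ΔE = -53.81 − (-74.14) = 20.33 mV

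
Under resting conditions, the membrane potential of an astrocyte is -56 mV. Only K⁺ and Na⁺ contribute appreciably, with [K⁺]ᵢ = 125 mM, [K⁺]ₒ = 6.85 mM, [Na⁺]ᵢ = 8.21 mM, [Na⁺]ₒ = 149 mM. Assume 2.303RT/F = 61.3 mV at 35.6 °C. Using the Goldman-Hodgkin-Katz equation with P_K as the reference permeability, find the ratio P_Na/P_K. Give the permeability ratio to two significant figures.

0.057

Let α = P_Na/P_K. GHK: Vm = 61.3·log₁₀[(Kₒ + α·Naₒ)/(Kᵢ + α·Naᵢ)].
10^(Vm/61.3) = 10^(-56.0/61.3) = 0.12203
So 0.12203·(Kᵢ + α·Naᵢ) = Kₒ + α·Naₒ → α = (0.12203·125.0 − 6.85) / (149.0 − 0.12203·8.21)
α = (15.25 − 6.85) / (149.0 − 1.002) = 8.404/148 = 0.05678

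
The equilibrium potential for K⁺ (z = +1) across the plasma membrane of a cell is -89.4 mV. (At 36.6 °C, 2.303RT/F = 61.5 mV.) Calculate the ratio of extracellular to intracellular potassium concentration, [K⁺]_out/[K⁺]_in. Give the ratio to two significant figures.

0.035

log₁₀([out]/[in]) = E·z/(61.5) = -89.4 × 1 / 61.5 = -1.4537
[out]/[in] = 10^(-1.4537) = 0.03518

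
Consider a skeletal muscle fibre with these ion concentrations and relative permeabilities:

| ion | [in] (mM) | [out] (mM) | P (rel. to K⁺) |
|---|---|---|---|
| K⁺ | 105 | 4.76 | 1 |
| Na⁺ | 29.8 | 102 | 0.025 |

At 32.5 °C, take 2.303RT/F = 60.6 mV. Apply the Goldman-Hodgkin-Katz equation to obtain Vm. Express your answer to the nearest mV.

-70 mV

Vm = 60.6 · log₁₀[(Σ P·[cation]ₒ + Σ P·[anion]ᵢ) / (Σ P·[cation]ᵢ + Σ P·[anion]ₒ)]
Numerator = 1×4.76 + 0.025×102 = 7.31
Denominator = 1×105 + 0.025×29.8 = 105.7
Vm = 60.6 · log₁₀(0.069129) = 60.6 × (-1.1603) = -70.32 mV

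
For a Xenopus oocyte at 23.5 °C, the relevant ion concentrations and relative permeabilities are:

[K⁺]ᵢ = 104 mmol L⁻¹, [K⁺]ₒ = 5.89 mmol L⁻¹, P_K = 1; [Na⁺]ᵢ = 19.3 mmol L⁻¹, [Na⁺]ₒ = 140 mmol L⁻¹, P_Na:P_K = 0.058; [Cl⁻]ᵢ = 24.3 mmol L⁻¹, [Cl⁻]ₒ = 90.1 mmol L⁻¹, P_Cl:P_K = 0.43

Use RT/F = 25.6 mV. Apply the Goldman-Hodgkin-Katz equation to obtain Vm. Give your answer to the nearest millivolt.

Vm = 25.6 · ln[(Σ P·[cation]ₒ + Σ P·[anion]ᵢ) / (Σ P·[cation]ᵢ + Σ P·[anion]ₒ)]
Numerator = 1×5.89 + 0.058×140 + 0.43×24.3 = 24.46
Denominator = 1×104 + 0.058×19.3 + 0.43×90.1 = 143.9
Vm = 25.6 · ln(0.17002) = 25.6 × (-1.7719) = -45.36 mV

-45 mV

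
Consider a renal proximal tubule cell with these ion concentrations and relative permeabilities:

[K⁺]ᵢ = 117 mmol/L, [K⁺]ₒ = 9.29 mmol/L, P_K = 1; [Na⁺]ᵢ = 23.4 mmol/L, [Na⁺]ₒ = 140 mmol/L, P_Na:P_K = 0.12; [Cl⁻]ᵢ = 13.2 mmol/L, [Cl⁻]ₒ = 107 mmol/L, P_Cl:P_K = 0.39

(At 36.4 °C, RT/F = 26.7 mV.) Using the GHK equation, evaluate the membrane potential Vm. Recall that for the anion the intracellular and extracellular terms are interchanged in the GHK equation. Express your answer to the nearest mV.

-44 mV

Vm = 26.7 · ln[(Σ P·[cation]ₒ + Σ P·[anion]ᵢ) / (Σ P·[cation]ᵢ + Σ P·[anion]ₒ)]
Numerator = 1×9.29 + 0.12×140 + 0.39×13.2 = 31.24
Denominator = 1×117 + 0.12×23.4 + 0.39×107 = 161.5
Vm = 26.7 · ln(0.19338) = 26.7 × (-1.6431) = -43.87 mV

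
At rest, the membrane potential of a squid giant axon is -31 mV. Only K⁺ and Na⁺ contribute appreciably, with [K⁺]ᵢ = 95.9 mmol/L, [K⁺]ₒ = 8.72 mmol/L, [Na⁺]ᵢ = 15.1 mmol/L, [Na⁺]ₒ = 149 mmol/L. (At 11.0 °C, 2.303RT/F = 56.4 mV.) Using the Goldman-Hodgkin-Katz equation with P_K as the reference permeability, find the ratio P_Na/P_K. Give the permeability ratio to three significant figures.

0.127

Let α = P_Na/P_K. GHK: Vm = 56.4·log₁₀[(Kₒ + α·Naₒ)/(Kᵢ + α·Naᵢ)].
10^(Vm/56.4) = 10^(-31.0/56.4) = 0.28207
So 0.28207·(Kᵢ + α·Naᵢ) = Kₒ + α·Naₒ → α = (0.28207·95.9 − 8.72) / (149.0 − 0.28207·15.1)
α = (27.05 − 8.72) / (149.0 − 4.259) = 18.33/144.7 = 0.1266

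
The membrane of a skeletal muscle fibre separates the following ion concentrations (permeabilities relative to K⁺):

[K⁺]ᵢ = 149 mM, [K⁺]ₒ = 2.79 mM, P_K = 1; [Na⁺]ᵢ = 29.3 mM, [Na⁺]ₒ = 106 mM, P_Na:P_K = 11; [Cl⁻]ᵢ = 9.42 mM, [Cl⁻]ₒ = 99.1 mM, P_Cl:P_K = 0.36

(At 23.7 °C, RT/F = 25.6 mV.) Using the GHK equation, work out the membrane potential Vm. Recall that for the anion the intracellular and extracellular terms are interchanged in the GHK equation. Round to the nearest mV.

21 mV

Vm = 25.6 · ln[(Σ P·[cation]ₒ + Σ P·[anion]ᵢ) / (Σ P·[cation]ᵢ + Σ P·[anion]ₒ)]
Numerator = 1×2.79 + 11×106 + 0.36×9.42 = 1172
Denominator = 1×149 + 11×29.3 + 0.36×99.1 = 507
Vm = 25.6 · ln(2.3121) = 25.6 × (0.8382) = 21.46 mV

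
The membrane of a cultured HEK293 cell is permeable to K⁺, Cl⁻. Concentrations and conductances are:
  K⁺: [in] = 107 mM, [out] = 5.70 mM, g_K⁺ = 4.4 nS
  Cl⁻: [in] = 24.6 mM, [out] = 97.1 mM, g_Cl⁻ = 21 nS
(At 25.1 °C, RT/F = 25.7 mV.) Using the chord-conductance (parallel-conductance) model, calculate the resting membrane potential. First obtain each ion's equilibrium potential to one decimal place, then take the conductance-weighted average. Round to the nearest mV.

E_K⁺ = (25.7/1)·ln(5.70/107) = -75.4 mV
E_Cl⁻ = (25.7/-1)·ln(97.1/24.6) = -35.3 mV
Vm = (Σ gᵢEᵢ)/(Σ gᵢ) = (4.4·-75.4 + 21·-35.3) / (4.4 + 21)
= -1073.06 / 25.4 = -42.25 mV

-42 mV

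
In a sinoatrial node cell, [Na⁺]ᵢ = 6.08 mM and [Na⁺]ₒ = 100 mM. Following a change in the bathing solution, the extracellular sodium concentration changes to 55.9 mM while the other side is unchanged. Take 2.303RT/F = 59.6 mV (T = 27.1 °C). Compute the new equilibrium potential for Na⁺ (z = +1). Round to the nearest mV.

57 mV

After the shift: [Na⁺]_out = 55.9, [Na⁺]_in = 6.08 mM.
E_new = (59.6/1)·log₁₀(55.9/6.08) = 59.60 · (0.9635) = 57.43 mV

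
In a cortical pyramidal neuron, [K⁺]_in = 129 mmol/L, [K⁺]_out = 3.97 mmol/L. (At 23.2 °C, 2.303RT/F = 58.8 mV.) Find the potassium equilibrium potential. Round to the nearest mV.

E = (58.8/z) · log₁₀([K⁺]_out/[K⁺]_in) with z = +1.
= (58.8/1) · log₁₀(3.97/129) = 58.80 · log₁₀(0.03078)
= 58.80 · (-1.5118) = -88.89 mV

-89 mV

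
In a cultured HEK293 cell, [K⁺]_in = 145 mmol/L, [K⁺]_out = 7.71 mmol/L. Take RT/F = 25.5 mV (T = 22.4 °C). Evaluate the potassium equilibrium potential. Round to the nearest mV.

-75 mV

E = (25.5/z) · ln([K⁺]_out/[K⁺]_in) with z = +1.
= (25.5/1) · ln(7.71/145) = 25.50 · ln(0.05317)
= 25.50 · (-2.9342) = -74.82 mV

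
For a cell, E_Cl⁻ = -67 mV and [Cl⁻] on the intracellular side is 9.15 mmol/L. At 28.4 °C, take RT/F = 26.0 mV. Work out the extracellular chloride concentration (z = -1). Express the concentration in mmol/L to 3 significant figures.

Nernst: E = (26.0/-1) · ln([out]/[in]), so ln([out]/[in]) = -67.0 × -1 / 26.0 = 2.5769.
[out]/[in] = e^(2.5769) = 13.16.
[out] = 13.16 × 9.15 = 120.4 mmol/L.

120 mmol/L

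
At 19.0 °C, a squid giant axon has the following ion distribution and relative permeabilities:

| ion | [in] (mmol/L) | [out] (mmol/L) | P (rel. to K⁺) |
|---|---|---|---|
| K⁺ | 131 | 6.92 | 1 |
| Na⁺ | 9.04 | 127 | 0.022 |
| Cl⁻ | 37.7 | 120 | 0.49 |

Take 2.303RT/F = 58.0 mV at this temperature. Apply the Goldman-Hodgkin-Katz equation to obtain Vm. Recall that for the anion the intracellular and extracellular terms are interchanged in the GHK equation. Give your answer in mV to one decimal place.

-48.1 mV

Vm = 58.0 · log₁₀[(Σ P·[cation]ₒ + Σ P·[anion]ᵢ) / (Σ P·[cation]ᵢ + Σ P·[anion]ₒ)]
Numerator = 1×6.92 + 0.022×127 + 0.49×37.7 = 28.19
Denominator = 1×131 + 0.022×9.04 + 0.49×120 = 190
Vm = 58.0 · log₁₀(0.14835) = 58.0 × (-0.8287) = -48.06 mV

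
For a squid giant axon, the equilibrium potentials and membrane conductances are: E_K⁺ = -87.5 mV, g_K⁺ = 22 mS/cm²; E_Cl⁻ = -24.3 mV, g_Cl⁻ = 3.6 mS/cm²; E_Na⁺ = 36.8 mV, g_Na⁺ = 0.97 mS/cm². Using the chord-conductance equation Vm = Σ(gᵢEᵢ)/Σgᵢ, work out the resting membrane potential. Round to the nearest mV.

-74 mV

Σ gᵢEᵢ = 22·(-87.5) + 3.6·(-24.3) + 0.97·(36.8) = -1976.78
Σ gᵢ = 22 + 3.6 + 0.97 = 26.57
Vm = -1976.78 / 26.57 = -74.40 mV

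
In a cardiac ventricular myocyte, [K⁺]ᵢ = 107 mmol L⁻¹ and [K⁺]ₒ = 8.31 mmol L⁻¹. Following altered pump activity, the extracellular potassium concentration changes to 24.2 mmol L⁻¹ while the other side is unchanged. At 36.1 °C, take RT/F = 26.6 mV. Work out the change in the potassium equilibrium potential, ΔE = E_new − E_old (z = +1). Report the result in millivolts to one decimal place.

E_old = (26.6/1)·ln(8.31/107) = -67.97 mV
E_new = (26.6/1)·ln(24.2/107) = -39.54 mV
ΔE = -39.54 − (-67.97) = 28.43 mV

28.4 mV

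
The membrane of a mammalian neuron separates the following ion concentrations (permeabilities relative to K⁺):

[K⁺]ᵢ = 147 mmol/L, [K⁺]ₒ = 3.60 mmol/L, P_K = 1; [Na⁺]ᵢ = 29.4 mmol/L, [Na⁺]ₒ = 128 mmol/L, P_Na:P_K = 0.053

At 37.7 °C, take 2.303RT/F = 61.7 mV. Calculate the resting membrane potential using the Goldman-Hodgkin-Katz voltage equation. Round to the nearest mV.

Vm = 61.7 · log₁₀[(Σ P·[cation]ₒ + Σ P·[anion]ᵢ) / (Σ P·[cation]ᵢ + Σ P·[anion]ₒ)]
Numerator = 1×3.60 + 0.053×128 = 10.38
Denominator = 1×147 + 0.053×29.4 = 148.6
Vm = 61.7 · log₁₀(0.069899) = 61.7 × (-1.1555) = -71.30 mV

-71 mV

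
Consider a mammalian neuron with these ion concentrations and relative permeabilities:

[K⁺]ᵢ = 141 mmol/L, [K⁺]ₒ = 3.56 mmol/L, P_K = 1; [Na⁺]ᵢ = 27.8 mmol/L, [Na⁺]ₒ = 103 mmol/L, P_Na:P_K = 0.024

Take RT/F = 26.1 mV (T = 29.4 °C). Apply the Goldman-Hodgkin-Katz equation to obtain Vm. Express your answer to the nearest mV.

-82 mV

Vm = 26.1 · ln[(Σ P·[cation]ₒ + Σ P·[anion]ᵢ) / (Σ P·[cation]ᵢ + Σ P·[anion]ₒ)]
Numerator = 1×3.56 + 0.024×103 = 6.032
Denominator = 1×141 + 0.024×27.8 = 141.7
Vm = 26.1 · ln(0.042579) = 26.1 × (-3.1564) = -82.38 mV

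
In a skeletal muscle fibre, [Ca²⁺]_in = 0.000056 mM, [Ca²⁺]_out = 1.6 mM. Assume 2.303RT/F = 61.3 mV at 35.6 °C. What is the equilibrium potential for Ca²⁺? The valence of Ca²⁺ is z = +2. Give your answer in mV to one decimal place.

E = (61.3/z) · log₁₀([Ca²⁺]_out/[Ca²⁺]_in) with z = +2.
= (61.3/2) · log₁₀(1.6/0.000056) = 30.65 · log₁₀(2.857e+04)
= 30.65 · (4.4559) = 136.57 mV

136.6 mV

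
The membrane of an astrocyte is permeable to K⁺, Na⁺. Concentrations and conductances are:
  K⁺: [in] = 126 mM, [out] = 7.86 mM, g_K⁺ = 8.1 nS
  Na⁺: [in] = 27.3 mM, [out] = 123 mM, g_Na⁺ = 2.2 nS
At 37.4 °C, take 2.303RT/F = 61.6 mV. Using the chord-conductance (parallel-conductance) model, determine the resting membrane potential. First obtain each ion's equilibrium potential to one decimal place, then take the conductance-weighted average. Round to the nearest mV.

-50 mV

E_K⁺ = (61.6/1)·log₁₀(7.86/126) = -74.2 mV
E_Na⁺ = (61.6/1)·log₁₀(123/27.3) = 40.3 mV
Vm = (Σ gᵢEᵢ)/(Σ gᵢ) = (8.1·-74.2 + 2.2·40.3) / (8.1 + 2.2)
= -512.36 / 10.3 = -49.74 mV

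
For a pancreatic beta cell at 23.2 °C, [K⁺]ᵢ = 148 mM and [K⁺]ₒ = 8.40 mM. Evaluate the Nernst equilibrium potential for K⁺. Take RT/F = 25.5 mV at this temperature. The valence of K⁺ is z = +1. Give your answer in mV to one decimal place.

E = (25.5/z) · ln([K⁺]_out/[K⁺]_in) with z = +1.
= (25.5/1) · ln(8.40/148) = 25.50 · ln(0.05676)
= 25.50 · (-2.8690) = -73.16 mV

-73.2 mV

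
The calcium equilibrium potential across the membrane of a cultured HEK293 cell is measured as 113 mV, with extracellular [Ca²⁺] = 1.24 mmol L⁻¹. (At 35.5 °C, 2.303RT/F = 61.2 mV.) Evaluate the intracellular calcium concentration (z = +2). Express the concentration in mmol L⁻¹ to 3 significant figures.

0.000252 mmol L⁻¹

Nernst: E = (61.2/2) · log₁₀([out]/[in]), so log₁₀([out]/[in]) = 113.0 × 2 / 61.2 = 3.6928.
[out]/[in] = 10^(3.6928) = 4930.
[in] = 1.24 / 4930 = 0.0002515 mmol L⁻¹.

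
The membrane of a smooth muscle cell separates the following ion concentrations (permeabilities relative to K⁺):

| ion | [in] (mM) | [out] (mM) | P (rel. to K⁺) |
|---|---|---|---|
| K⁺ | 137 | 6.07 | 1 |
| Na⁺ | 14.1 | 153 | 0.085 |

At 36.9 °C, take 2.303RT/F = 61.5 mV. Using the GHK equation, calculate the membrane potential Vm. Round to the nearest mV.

-53 mV

Vm = 61.5 · log₁₀[(Σ P·[cation]ₒ + Σ P·[anion]ᵢ) / (Σ P·[cation]ᵢ + Σ P·[anion]ₒ)]
Numerator = 1×6.07 + 0.085×153 = 19.08
Denominator = 1×137 + 0.085×14.1 = 138.2
Vm = 61.5 · log₁₀(0.13803) = 61.5 × (-0.8600) = -52.89 mV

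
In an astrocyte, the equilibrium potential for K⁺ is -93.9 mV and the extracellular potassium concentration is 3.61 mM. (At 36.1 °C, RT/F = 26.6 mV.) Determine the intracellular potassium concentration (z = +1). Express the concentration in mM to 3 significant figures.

123 mM

Nernst: E = (26.6/1) · ln([out]/[in]), so ln([out]/[in]) = -93.9 × 1 / 26.6 = -3.5301.
[out]/[in] = e^(-3.5301) = 0.0293.
[in] = 3.61 / 0.0293 = 123.2 mM.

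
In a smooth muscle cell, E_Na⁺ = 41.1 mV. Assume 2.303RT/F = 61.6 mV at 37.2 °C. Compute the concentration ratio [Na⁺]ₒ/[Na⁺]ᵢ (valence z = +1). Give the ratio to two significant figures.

log₁₀([out]/[in]) = E·z/(61.6) = 41.1 × 1 / 61.6 = 0.6672
[out]/[in] = 10^(0.6672) = 4.647

4.6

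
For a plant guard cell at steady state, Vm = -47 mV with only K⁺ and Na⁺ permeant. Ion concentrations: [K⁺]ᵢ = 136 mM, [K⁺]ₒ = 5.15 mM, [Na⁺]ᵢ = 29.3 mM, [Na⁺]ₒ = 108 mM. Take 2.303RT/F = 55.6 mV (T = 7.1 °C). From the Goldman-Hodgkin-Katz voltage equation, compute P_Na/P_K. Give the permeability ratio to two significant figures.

Let α = P_Na/P_K. GHK: Vm = 55.6·log₁₀[(Kₒ + α·Naₒ)/(Kᵢ + α·Naᵢ)].
10^(Vm/55.6) = 10^(-47.0/55.6) = 0.14278
So 0.14278·(Kᵢ + α·Naᵢ) = Kₒ + α·Naₒ → α = (0.14278·136.0 − 5.15) / (108.0 − 0.14278·29.3)
α = (19.42 − 5.15) / (108.0 − 4.184) = 14.27/103.8 = 0.1374

0.14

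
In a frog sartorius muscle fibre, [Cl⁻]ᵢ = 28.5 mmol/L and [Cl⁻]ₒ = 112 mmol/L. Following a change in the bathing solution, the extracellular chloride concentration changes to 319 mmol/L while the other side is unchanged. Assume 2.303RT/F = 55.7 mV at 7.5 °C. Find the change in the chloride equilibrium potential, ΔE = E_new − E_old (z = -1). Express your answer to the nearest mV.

E_old = (55.7/-1)·log₁₀(112/28.5) = -33.11 mV
E_new = (55.7/-1)·log₁₀(319/28.5) = -58.43 mV
ΔE = -58.43 − (-33.11) = -25.32 mV

-25 mV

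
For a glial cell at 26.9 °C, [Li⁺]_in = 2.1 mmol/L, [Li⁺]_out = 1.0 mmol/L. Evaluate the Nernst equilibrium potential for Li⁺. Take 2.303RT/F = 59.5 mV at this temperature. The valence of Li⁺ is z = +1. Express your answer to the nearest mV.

E = (59.5/z) · log₁₀([Li⁺]_out/[Li⁺]_in) with z = +1.
= (59.5/1) · log₁₀(1.0/2.1) = 59.50 · log₁₀(0.4762)
= 59.50 · (-0.3222) = -19.17 mV

-19 mV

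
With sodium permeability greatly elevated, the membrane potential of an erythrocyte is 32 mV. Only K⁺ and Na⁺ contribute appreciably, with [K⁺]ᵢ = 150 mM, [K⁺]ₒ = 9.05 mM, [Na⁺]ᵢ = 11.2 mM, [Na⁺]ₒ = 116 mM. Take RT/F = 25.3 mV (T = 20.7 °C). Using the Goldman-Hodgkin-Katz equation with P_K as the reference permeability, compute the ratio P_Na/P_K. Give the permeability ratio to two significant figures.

6.8

Let α = P_Na/P_K. GHK: Vm = 25.3·ln[(Kₒ + α·Naₒ)/(Kᵢ + α·Naᵢ)].
e^(Vm/25.3) = e^(32.0/25.3) = 3.5425
So 3.5425·(Kᵢ + α·Naᵢ) = Kₒ + α·Naₒ → α = (3.5425·150.0 − 9.05) / (116.0 − 3.5425·11.2)
α = (531.4 − 9.05) / (116.0 − 39.68) = 522.3/76.32 = 6.843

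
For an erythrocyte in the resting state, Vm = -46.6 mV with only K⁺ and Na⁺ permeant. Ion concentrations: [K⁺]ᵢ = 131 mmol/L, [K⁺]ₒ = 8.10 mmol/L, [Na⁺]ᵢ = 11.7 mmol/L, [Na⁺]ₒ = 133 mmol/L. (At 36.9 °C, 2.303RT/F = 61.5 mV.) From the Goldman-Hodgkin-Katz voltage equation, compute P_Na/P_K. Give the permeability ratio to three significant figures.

0.113

Let α = P_Na/P_K. GHK: Vm = 61.5·log₁₀[(Kₒ + α·Naₒ)/(Kᵢ + α·Naᵢ)].
10^(Vm/61.5) = 10^(-46.6/61.5) = 0.17469
So 0.17469·(Kᵢ + α·Naᵢ) = Kₒ + α·Naₒ → α = (0.17469·131.0 − 8.1) / (133.0 − 0.17469·11.7)
α = (22.88 − 8.1) / (133.0 − 2.044) = 14.78/131 = 0.1129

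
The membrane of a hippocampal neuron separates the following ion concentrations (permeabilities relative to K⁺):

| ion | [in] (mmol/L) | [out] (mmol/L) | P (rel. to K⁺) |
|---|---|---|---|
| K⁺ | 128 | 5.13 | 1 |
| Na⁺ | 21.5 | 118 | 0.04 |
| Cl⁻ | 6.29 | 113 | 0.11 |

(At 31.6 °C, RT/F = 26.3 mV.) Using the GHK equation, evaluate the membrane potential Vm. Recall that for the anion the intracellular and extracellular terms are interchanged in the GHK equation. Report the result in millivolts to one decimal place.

Vm = 26.3 · ln[(Σ P·[cation]ₒ + Σ P·[anion]ᵢ) / (Σ P·[cation]ᵢ + Σ P·[anion]ₒ)]
Numerator = 1×5.13 + 0.04×118 + 0.11×6.29 = 10.54
Denominator = 1×128 + 0.04×21.5 + 0.11×113 = 141.3
Vm = 26.3 · ln(0.074612) = 26.3 × (-2.5955) = -68.26 mV

-68.3 mV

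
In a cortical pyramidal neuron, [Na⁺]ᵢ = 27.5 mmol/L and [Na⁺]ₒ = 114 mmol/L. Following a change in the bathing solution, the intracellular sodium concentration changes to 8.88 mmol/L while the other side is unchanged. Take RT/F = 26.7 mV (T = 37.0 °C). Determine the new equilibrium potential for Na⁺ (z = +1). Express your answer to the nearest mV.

68 mV

After the shift: [Na⁺]_out = 114, [Na⁺]_in = 8.88 mmol/L.
E_new = (26.7/1)·ln(114/8.88) = 26.70 · (2.5524) = 68.15 mV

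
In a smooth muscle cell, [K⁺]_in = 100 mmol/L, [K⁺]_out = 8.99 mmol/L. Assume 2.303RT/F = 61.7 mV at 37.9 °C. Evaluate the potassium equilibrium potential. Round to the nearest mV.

E = (61.7/z) · log₁₀([K⁺]_out/[K⁺]_in) with z = +1.
= (61.7/1) · log₁₀(8.99/100) = 61.70 · log₁₀(0.0899)
= 61.70 · (-1.0462) = -64.55 mV

-65 mV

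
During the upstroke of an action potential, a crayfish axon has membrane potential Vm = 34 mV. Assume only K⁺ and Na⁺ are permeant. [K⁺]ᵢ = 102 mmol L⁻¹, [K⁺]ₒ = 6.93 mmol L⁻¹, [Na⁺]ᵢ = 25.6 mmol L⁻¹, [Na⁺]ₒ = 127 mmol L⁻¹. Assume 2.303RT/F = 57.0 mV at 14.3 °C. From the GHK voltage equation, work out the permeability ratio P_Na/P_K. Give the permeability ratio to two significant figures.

Let α = P_Na/P_K. GHK: Vm = 57.0·log₁₀[(Kₒ + α·Naₒ)/(Kᵢ + α·Naᵢ)].
10^(Vm/57.0) = 10^(34.0/57.0) = 3.949
So 3.949·(Kᵢ + α·Naᵢ) = Kₒ + α·Naₒ → α = (3.949·102.0 − 6.93) / (127.0 − 3.949·25.6)
α = (402.8 − 6.93) / (127.0 − 101.1) = 395.9/25.9 = 15.28

15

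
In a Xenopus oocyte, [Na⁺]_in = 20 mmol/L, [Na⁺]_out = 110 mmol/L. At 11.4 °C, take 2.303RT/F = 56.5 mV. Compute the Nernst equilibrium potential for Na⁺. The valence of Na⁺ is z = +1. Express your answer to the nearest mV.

E = (56.5/z) · log₁₀([Na⁺]_out/[Na⁺]_in) with z = +1.
= (56.5/1) · log₁₀(110/20) = 56.50 · log₁₀(5.5)
= 56.50 · (0.7404) = 41.83 mV

42 mV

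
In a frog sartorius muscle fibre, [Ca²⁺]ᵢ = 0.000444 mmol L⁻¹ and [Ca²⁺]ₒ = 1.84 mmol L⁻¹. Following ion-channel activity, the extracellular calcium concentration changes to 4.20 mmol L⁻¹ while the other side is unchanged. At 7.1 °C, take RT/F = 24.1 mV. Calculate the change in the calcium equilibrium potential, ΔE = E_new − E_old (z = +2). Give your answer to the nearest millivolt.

10 mV

E_old = (24.1/2)·ln(1.84/0.000444) = 100.37 mV
E_new = (24.1/2)·ln(4.20/0.000444) = 110.31 mV
ΔE = 110.31 − (100.37) = 9.95 mV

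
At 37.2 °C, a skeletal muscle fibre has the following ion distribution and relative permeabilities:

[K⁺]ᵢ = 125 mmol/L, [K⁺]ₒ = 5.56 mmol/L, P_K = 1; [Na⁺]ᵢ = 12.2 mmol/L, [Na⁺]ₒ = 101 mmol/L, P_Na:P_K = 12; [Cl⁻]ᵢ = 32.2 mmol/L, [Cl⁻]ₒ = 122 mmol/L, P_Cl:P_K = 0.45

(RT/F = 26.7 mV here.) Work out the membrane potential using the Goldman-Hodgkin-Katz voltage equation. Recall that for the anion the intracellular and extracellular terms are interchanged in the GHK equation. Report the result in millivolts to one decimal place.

Vm = 26.7 · ln[(Σ P·[cation]ₒ + Σ P·[anion]ᵢ) / (Σ P·[cation]ᵢ + Σ P·[anion]ₒ)]
Numerator = 1×5.56 + 12×101 + 0.45×32.2 = 1232
Denominator = 1×125 + 12×12.2 + 0.45×122 = 326.3
Vm = 26.7 · ln(3.7758) = 26.7 × (1.3286) = 35.47 mV

35.5 mV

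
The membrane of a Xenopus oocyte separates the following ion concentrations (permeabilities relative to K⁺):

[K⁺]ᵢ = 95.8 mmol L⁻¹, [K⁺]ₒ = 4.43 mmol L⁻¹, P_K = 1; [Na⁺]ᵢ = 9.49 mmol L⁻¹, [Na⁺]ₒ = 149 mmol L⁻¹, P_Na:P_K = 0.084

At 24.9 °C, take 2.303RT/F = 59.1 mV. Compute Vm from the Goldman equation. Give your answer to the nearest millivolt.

-45 mV

Vm = 59.1 · log₁₀[(Σ P·[cation]ₒ + Σ P·[anion]ᵢ) / (Σ P·[cation]ᵢ + Σ P·[anion]ₒ)]
Numerator = 1×4.43 + 0.084×149 = 16.95
Denominator = 1×95.8 + 0.084×9.49 = 96.6
Vm = 59.1 · log₁₀(0.17543) = 59.1 × (-0.7559) = -44.67 mV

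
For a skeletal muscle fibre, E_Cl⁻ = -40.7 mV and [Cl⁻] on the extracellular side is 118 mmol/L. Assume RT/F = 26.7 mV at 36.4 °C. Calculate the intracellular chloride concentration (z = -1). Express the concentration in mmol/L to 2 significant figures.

26 mmol/L

Nernst: E = (26.7/-1) · ln([out]/[in]), so ln([out]/[in]) = -40.7 × -1 / 26.7 = 1.5243.
[out]/[in] = e^(1.5243) = 4.592.
[in] = 118 / 4.592 = 25.7 mmol/L.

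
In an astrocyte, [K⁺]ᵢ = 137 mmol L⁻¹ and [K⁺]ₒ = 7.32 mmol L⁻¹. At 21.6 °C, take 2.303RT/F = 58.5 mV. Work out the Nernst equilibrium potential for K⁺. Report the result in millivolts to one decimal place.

-74.4 mV

E = (58.5/z) · log₁₀([K⁺]_out/[K⁺]_in) with z = +1.
= (58.5/1) · log₁₀(7.32/137) = 58.50 · log₁₀(0.05343)
= 58.50 · (-1.2722) = -74.42 mV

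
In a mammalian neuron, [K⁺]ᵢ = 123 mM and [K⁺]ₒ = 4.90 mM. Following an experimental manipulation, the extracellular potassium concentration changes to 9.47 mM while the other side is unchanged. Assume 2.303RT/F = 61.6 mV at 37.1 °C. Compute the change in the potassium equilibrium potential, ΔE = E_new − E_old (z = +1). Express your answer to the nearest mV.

E_old = (61.6/1)·log₁₀(4.90/123) = -86.22 mV
E_new = (61.6/1)·log₁₀(9.47/123) = -68.59 mV
ΔE = -68.59 − (-86.22) = 17.63 mV

18 mV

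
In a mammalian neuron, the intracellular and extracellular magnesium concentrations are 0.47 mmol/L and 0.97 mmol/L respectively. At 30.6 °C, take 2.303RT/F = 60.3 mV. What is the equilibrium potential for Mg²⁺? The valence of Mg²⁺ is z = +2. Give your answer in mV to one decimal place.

E = (60.3/z) · log₁₀([Mg²⁺]_out/[Mg²⁺]_in) with z = +2.
= (60.3/2) · log₁₀(0.97/0.47) = 30.15 · log₁₀(2.064)
= 30.15 · (0.3147) = 9.49 mV

9.5 mV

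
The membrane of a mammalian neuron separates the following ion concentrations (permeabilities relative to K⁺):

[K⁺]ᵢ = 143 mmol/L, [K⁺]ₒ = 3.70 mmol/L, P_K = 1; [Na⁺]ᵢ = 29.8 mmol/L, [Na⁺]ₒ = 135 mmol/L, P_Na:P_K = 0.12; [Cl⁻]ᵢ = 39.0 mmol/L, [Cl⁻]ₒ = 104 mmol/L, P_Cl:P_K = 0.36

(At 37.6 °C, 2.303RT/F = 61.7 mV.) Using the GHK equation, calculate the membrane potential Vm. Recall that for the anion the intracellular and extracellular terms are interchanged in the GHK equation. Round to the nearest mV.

-45 mV

Vm = 61.7 · log₁₀[(Σ P·[cation]ₒ + Σ P·[anion]ᵢ) / (Σ P·[cation]ᵢ + Σ P·[anion]ₒ)]
Numerator = 1×3.70 + 0.12×135 + 0.36×39.0 = 33.94
Denominator = 1×143 + 0.12×29.8 + 0.36×104 = 184
Vm = 61.7 · log₁₀(0.18444) = 61.7 × (-0.7341) = -45.30 mV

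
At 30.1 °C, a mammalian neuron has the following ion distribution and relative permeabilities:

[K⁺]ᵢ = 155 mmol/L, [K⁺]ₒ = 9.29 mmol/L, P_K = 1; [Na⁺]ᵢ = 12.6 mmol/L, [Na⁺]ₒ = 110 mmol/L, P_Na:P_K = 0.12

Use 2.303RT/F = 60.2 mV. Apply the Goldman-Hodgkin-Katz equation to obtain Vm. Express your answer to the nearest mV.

Vm = 60.2 · log₁₀[(Σ P·[cation]ₒ + Σ P·[anion]ᵢ) / (Σ P·[cation]ᵢ + Σ P·[anion]ₒ)]
Numerator = 1×9.29 + 0.12×110 = 22.49
Denominator = 1×155 + 0.12×12.6 = 156.5
Vm = 60.2 · log₁₀(0.1437) = 60.2 × (-0.8426) = -50.72 mV

-51 mV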